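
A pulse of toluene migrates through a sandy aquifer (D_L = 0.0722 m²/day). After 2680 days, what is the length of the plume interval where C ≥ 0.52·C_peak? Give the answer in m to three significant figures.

45.0 m

The plume is Gaussian with σ = √(2Dt) = √(2 × 0.0722 × 2680) = 19.67 m.
C/C_peak = exp(−Δx²/(2σ²)) = 0.52 ⇒ Δx = σ·√(−2 ln 0.52) = 19.67 × 1.144 = 22.50 m.
Width = 2Δx = 45.0 m.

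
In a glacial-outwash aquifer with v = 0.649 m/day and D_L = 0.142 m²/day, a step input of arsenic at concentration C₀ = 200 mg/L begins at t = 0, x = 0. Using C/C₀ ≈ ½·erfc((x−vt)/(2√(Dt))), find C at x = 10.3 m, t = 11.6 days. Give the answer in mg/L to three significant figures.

12.7 mg/L

For a continuous step input, C/C₀ ≈ ½·erfc((x−vt)/(2√(Dt))).
vt = 0.649 × 11.6 = 7.5284 m and 2√(Dt) = 2√(0.142 × 11.6) = 2.567 m.
Argument (x−vt)/(2√(Dt)) = (10.3 − 7.5284)/2.567 = 1.080; ½·erfc(1.080) = 0.06334.
C = 200 × 0.06334 = 12.7 mg/L.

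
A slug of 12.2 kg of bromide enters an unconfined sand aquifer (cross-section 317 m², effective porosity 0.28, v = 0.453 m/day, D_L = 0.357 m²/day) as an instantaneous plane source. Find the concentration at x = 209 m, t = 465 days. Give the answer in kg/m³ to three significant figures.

For an instantaneous plane source, C(x,t) = M/(n_e·A·√(4πDt)) · exp(−(x−vt)²/(4Dt)), with n_e·A the pore (flow) area.
Plume center vt = 0.453 × 465 = 210.645 m, so the well at 209 m is 1.645 m upgradient of the peak.
√(4πDt) = 45.67 m, giving peak height M/(n_e·A·√(4πDt)) = 12.2/(0.28 × 317 × 45.67) = 0.003010 kg/m³.
(x−vt)²/(4Dt) = (-1.645)²/(4 × 0.357 × 465) = 0.004075; exp(−0.004075) = 0.9959.
C = 0.003010 × 0.9959 = 0.00300 kg/m³.

0.00300 kg/m³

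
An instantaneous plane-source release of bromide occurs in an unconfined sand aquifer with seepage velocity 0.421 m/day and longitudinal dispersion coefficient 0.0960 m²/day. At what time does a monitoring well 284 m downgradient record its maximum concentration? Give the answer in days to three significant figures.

674 days

For the 1D instantaneous-source solution, setting ∂C/∂t = 0 at fixed x gives v²t² + 2Dt − x² = 0, so t = (√(D² + v²x²) − D)/v².
√(D² + v²x²) = √(0.0960² + 0.421² × 284²) = 119.6; v² = 0.177241.
t = (119.6 − 0.0960)/0.177241 = 674 days (vs. the pure-advection estimate x/v = 675 d).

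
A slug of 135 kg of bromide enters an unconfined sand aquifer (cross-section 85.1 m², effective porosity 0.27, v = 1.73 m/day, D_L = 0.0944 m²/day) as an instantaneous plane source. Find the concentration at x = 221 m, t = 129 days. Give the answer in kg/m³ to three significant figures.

0.431 kg/m³

For an instantaneous plane source, C(x,t) = M/(n_e·A·√(4πDt)) · exp(−(x−vt)²/(4Dt)), with n_e·A the pore (flow) area.
Plume center vt = 1.73 × 129 = 223.17 m, so the well at 221 m is 2.17 m upgradient of the peak.
√(4πDt) = 12.37 m, giving peak height M/(n_e·A·√(4πDt)) = 135/(0.27 × 85.1 × 12.37) = 0.4750 kg/m³.
(x−vt)²/(4Dt) = (-2.17)²/(4 × 0.0944 × 129) = 0.09667; exp(−0.09667) = 0.9079.
C = 0.4750 × 0.9079 = 0.431 kg/m³.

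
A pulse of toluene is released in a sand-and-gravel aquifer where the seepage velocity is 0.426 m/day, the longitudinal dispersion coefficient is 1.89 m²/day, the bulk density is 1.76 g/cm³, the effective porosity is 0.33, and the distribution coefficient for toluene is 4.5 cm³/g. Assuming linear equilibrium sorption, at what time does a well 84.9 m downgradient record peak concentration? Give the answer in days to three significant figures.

Retardation factor R = 1 + ρ_b·K_d/n = 1 + 1.76 × 4.5/0.33 = 25.00.
Sorption retards both mechanisms: v_R = v/R = 0.01704 m/day, D_R = D/R = 0.07560 m²/day.
Peak time from v_R²t² + 2D_R t − x² = 0: t = (√(D_R² + v_R²x²) − D_R)/v_R².
√(D_R² + v_R²x²) = √(0.07560² + 0.01704² × 84.9²) = 1.449; v_R² = 0.0002904.
t = (1.449 − 0.07560)/0.0002904 = 4730 days.

4730 days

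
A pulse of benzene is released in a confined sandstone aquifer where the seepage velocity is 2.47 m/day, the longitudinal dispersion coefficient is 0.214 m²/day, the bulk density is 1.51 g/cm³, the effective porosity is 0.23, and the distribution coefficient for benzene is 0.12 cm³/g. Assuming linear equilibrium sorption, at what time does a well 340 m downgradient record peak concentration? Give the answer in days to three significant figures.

246 days

Retardation factor R = 1 + ρ_b·K_d/n = 1 + 1.51 × 0.12/0.23 = 1.788.
Sorption retards both mechanisms: v_R = v/R = 1.381 m/day, D_R = D/R = 0.1197 m²/day.
Peak time from v_R²t² + 2D_R t − x² = 0: t = (√(D_R² + v_R²x²) − D_R)/v_R².
√(D_R² + v_R²x²) = √(0.1197² + 1.381² × 340²) = 469.5; v_R² = 1.907.
t = (469.5 − 0.1197)/1.907 = 246 days.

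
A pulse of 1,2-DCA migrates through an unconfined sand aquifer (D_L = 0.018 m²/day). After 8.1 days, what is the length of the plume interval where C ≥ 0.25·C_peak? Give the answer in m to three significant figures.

The plume is Gaussian with σ = √(2Dt) = √(2 × 0.018 × 8.1) = 0.5400 m.
C/C_peak = exp(−Δx²/(2σ²)) = 0.25 ⇒ Δx = σ·√(−2 ln 0.25) = 0.5400 × 1.665 = 0.8991 m.
Width = 2Δx = 1.80 m.

1.80 m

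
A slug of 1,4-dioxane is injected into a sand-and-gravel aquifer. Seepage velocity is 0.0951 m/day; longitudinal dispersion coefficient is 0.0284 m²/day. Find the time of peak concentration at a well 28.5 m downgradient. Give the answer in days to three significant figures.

297 days

For the 1D instantaneous-source solution, setting ∂C/∂t = 0 at fixed x gives v²t² + 2Dt − x² = 0, so t = (√(D² + v²x²) − D)/v².
√(D² + v²x²) = √(0.0284² + 0.0951² × 28.5²) = 2.710; v² = 0.00904401.
t = (2.710 − 0.0284)/0.00904401 = 297 days (vs. the pure-advection estimate x/v = 300 d).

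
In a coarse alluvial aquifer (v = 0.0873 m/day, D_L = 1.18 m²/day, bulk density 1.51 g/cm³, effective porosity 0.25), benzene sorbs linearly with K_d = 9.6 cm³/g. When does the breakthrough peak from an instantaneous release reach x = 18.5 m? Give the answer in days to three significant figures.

Retardation factor R = 1 + ρ_b·K_d/n = 1 + 1.51 × 9.6/0.25 = 58.98.
Sorption retards both mechanisms: v_R = v/R = 0.001480 m/day, D_R = D/R = 0.02001 m²/day.
Peak time from v_R²t² + 2D_R t − x² = 0: t = (√(D_R² + v_R²x²) − D_R)/v_R².
√(D_R² + v_R²x²) = √(0.02001² + 0.001480² × 18.5²) = 0.03391; v_R² = 2.190e-06.
t = (0.03391 − 0.02001)/2.190e-06 = 6350 days.

6350 days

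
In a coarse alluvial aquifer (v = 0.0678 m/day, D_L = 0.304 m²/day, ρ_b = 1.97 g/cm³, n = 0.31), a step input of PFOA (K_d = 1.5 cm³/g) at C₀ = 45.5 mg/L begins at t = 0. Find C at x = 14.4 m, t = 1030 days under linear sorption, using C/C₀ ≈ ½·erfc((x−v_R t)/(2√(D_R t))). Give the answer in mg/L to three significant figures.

7.14 mg/L

Retardation factor R = 1 + ρ_b·K_d/n = 1 + 1.97 × 1.5/0.31 = 10.53.
Sorption retards both mechanisms: v_R = v/R = 0.006439 m/day, D_R = D/R = 0.02887 m²/day.
v_R·t = 0.006439 × 1030 = 6.63217 m; 2√(D_R t) = 10.91 m; argument = (14.4 − 6.63217)/10.91 = 0.7120.
C = C₀ × ½·erfc(0.7120) = 45.5 × 0.1570 = 7.14 mg/L.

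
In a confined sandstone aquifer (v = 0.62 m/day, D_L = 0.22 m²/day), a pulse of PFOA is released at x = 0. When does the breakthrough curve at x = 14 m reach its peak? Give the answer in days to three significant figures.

For the 1D instantaneous-source solution, setting ∂C/∂t = 0 at fixed x gives v²t² + 2Dt − x² = 0, so t = (√(D² + v²x²) − D)/v².
√(D² + v²x²) = √(0.22² + 0.62² × 14²) = 8.683; v² = 0.3844.
t = (8.683 − 0.22)/0.3844 = 22.0 days (vs. the pure-advection estimate x/v = 22.6 d).

22.0 days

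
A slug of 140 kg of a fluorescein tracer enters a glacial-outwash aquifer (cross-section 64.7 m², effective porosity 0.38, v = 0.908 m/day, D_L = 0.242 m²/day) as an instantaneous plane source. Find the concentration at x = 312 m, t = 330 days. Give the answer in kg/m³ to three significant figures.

For an instantaneous plane source, C(x,t) = M/(n_e·A·√(4πDt)) · exp(−(x−vt)²/(4Dt)), with n_e·A the pore (flow) area.
Plume center vt = 0.908 × 330 = 299.64 m, so the well at 312 m is 12.36 m downgradient of the peak.
√(4πDt) = 31.68 m, giving peak height M/(n_e·A·√(4πDt)) = 140/(0.38 × 64.7 × 31.68) = 0.1797 kg/m³.
(x−vt)²/(4Dt) = (12.36)²/(4 × 0.242 × 330) = 0.4782; exp(−0.4782) = 0.6199.
C = 0.1797 × 0.6199 = 0.111 kg/m³.

0.111 kg/m³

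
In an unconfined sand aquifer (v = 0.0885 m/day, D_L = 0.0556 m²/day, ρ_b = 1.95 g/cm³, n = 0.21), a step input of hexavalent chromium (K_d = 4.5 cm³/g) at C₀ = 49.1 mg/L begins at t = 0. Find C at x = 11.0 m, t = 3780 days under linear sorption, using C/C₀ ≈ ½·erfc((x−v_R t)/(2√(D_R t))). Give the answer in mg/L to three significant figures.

7.61 mg/L

Retardation factor R = 1 + ρ_b·K_d/n = 1 + 1.95 × 4.5/0.21 = 42.79.
Sorption retards both mechanisms: v_R = v/R = 0.002068 m/day, D_R = D/R = 0.001299 m²/day.
v_R·t = 0.002068 × 3780 = 7.81704 m; 2√(D_R t) = 4.432 m; argument = (11.0 − 7.81704)/4.432 = 0.7182.
C = C₀ × ½·erfc(0.7182) = 49.1 × 0.1549 = 7.61 mg/L.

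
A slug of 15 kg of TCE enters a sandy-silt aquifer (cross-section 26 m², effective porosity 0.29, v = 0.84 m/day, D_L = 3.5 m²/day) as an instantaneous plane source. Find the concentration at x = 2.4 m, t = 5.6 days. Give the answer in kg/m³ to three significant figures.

0.118 kg/m³

For an instantaneous plane source, C(x,t) = M/(n_e·A·√(4πDt)) · exp(−(x−vt)²/(4Dt)), with n_e·A the pore (flow) area.
Plume center vt = 0.84 × 5.6 = 4.704 m, so the well at 2.4 m is 2.304 m upgradient of the peak.
√(4πDt) = 15.69 m, giving peak height M/(n_e·A·√(4πDt)) = 15/(0.29 × 26 × 15.69) = 0.1268 kg/m³.
(x−vt)²/(4Dt) = (-2.304)²/(4 × 3.5 × 5.6) = 0.06771; exp(−0.06771) = 0.9345.
C = 0.1268 × 0.9345 = 0.118 kg/m³.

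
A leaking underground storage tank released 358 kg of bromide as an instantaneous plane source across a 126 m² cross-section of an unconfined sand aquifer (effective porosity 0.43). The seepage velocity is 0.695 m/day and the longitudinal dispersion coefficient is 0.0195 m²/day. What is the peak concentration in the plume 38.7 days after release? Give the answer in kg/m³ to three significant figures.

The peak of an instantaneous 1D plume sits at x = vt; there the Gaussian factor is 1 and C_max = M/(n_e·A·√(4πDt)), where n_e·A is the pore area the mass is dissolved in.
√(4πDt) = √(4π × 0.0195 × 38.7) = 3.079 m, so C_max = 358/(0.43 × 126 × 3.079) = 2.15 kg/m³.

2.15 kg/m³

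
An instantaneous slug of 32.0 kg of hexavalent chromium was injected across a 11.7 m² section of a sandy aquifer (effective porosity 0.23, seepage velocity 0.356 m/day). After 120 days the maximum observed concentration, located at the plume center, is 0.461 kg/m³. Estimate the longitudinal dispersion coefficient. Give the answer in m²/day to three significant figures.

At the plume center C_max = M/(n_e·A·√(4πDt)), so D = M²/(4πt·(n_e·A·C_max)²).
n_e·A·C_max = 0.23 × 11.7 × 0.461 = 1.241 kg/m.
D = 32.0²/(4π × 120 × 1.241²) = 0.441 m²/day.

0.441 m²/day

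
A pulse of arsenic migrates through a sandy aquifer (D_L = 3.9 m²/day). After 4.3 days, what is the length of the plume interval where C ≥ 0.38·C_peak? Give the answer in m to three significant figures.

16.1 m

The plume is Gaussian with σ = √(2Dt) = √(2 × 3.9 × 4.3) = 5.791 m.
C/C_peak = exp(−Δx²/(2σ²)) = 0.38 ⇒ Δx = σ·√(−2 ln 0.38) = 5.791 × 1.391 = 8.055 m.
Width = 2Δx = 16.1 m.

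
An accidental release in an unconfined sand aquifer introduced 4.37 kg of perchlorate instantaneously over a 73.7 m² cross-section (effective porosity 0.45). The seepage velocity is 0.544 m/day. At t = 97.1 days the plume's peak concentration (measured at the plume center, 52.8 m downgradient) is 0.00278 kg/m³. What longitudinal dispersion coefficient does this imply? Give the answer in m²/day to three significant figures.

At the plume center C_max = M/(n_e·A·√(4πDt)), so D = M²/(4πt·(n_e·A·C_max)²).
n_e·A·C_max = 0.45 × 73.7 × 0.00278 = 0.09220 kg/m.
D = 4.37²/(4π × 97.1 × 0.09220²) = 1.84 m²/day.

1.84 m²/day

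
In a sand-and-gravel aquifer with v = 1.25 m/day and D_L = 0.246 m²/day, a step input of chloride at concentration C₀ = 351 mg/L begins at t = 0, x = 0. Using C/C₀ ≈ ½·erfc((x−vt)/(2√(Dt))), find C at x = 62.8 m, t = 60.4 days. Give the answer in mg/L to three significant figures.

348 mg/L

For a continuous step input, C/C₀ ≈ ½·erfc((x−vt)/(2√(Dt))).
vt = 1.25 × 60.4 = 75.5 m and 2√(Dt) = 2√(0.246 × 60.4) = 7.709 m.
Argument (x−vt)/(2√(Dt)) = (62.8 − 75.5)/7.709 = -1.647; ½·erfc(-1.647) = 0.9901.
C = 351 × 0.9901 = 348 mg/L.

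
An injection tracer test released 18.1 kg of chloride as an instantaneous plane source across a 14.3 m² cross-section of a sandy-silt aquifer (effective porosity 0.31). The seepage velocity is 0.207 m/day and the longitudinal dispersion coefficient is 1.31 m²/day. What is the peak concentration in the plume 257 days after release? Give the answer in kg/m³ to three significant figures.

0.0628 kg/m³

The peak of an instantaneous 1D plume sits at x = vt; there the Gaussian factor is 1 and C_max = M/(n_e·A·√(4πDt)), where n_e·A is the pore area the mass is dissolved in.
√(4πDt) = √(4π × 1.31 × 257) = 65.04 m, so C_max = 18.1/(0.31 × 14.3 × 65.04) = 0.0628 kg/m³.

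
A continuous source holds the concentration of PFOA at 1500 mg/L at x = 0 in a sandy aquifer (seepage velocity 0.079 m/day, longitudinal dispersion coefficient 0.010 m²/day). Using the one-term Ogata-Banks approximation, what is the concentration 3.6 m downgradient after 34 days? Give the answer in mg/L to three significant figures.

201 mg/L

For a continuous step input, C/C₀ ≈ ½·erfc((x−vt)/(2√(Dt))).
vt = 0.079 × 34 = 2.686 m and 2√(Dt) = 2√(0.010 × 34) = 1.166 m.
Argument (x−vt)/(2√(Dt)) = (3.6 − 2.686)/1.166 = 0.7839; ½·erfc(0.7839) = 0.1338.
C = 1500 × 0.1338 = 201 mg/L.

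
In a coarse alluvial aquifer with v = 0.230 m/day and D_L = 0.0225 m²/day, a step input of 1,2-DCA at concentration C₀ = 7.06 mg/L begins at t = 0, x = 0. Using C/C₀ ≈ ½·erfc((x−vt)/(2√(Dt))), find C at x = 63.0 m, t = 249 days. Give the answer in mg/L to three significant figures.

0.307 mg/L

For a continuous step input, C/C₀ ≈ ½·erfc((x−vt)/(2√(Dt))).
vt = 0.230 × 249 = 57.27 m and 2√(Dt) = 2√(0.0225 × 249) = 4.734 m.
Argument (x−vt)/(2√(Dt)) = (63.0 − 57.27)/4.734 = 1.210; ½·erfc(1.210) = 0.04352.
C = 7.06 × 0.04352 = 0.307 mg/L.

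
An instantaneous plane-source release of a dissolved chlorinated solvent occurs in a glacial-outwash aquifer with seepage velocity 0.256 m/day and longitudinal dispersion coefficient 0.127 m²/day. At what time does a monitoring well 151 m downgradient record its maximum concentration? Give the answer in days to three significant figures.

588 days

For the 1D instantaneous-source solution, setting ∂C/∂t = 0 at fixed x gives v²t² + 2Dt − x² = 0, so t = (√(D² + v²x²) − D)/v².
√(D² + v²x²) = √(0.127² + 0.256² × 151²) = 38.66; v² = 0.065536.
t = (38.66 − 0.127)/0.065536 = 588 days (vs. the pure-advection estimate x/v = 590 d).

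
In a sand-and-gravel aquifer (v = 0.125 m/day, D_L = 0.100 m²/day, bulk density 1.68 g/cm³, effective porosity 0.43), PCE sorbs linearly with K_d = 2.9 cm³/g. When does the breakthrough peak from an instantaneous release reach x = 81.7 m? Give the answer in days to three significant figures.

7980 days

Retardation factor R = 1 + ρ_b·K_d/n = 1 + 1.68 × 2.9/0.43 = 12.33.
Sorption retards both mechanisms: v_R = v/R = 0.01014 m/day, D_R = D/R = 0.008110 m²/day.
Peak time from v_R²t² + 2D_R t − x² = 0: t = (√(D_R² + v_R²x²) − D_R)/v_R².
√(D_R² + v_R²x²) = √(0.008110² + 0.01014² × 81.7²) = 0.8285; v_R² = 0.0001028.
t = (0.8285 − 0.008110)/0.0001028 = 7980 days.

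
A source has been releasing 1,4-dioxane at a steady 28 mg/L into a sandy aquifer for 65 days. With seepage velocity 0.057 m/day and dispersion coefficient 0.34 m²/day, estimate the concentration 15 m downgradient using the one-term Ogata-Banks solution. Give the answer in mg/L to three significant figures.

1.25 mg/L

For a continuous step input, C/C₀ ≈ ½·erfc((x−vt)/(2√(Dt))).
vt = 0.057 × 65 = 3.705 m and 2√(Dt) = 2√(0.34 × 65) = 9.402 m.
Argument (x−vt)/(2√(Dt)) = (15 − 3.705)/9.402 = 1.201; ½·erfc(1.201) = 0.04471.
C = 28 × 0.04471 = 1.25 mg/L.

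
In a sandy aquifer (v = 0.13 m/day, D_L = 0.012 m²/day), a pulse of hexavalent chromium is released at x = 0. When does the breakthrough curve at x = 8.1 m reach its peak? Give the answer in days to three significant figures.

For the 1D instantaneous-source solution, setting ∂C/∂t = 0 at fixed x gives v²t² + 2Dt − x² = 0, so t = (√(D² + v²x²) − D)/v².
√(D² + v²x²) = √(0.012² + 0.13² × 8.1²) = 1.053; v² = 0.0169.
t = (1.053 − 0.012)/0.0169 = 61.6 days (vs. the pure-advection estimate x/v = 62.3 d).

61.6 days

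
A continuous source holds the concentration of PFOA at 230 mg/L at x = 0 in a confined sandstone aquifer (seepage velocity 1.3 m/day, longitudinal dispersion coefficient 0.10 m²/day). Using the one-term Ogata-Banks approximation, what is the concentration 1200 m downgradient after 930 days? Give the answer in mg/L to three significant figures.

171 mg/L

For a continuous step input, C/C₀ ≈ ½·erfc((x−vt)/(2√(Dt))).
vt = 1.3 × 930 = 1209 m and 2√(Dt) = 2√(0.10 × 930) = 19.29 m.
Argument (x−vt)/(2√(Dt)) = (1200 − 1209)/19.29 = -0.4666; ½·erfc(-0.4666) = 0.7453.
C = 230 × 0.7453 = 171 mg/L.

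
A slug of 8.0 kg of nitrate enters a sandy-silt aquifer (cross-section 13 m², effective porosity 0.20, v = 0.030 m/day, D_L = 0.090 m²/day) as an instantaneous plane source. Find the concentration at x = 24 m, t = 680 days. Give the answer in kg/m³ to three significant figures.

0.105 kg/m³

For an instantaneous plane source, C(x,t) = M/(n_e·A·√(4πDt)) · exp(−(x−vt)²/(4Dt)), with n_e·A the pore (flow) area.
Plume center vt = 0.030 × 680 = 20.4 m, so the well at 24 m is 3.6 m downgradient of the peak.
√(4πDt) = 27.73 m, giving peak height M/(n_e·A·√(4πDt)) = 8.0/(0.20 × 13 × 27.73) = 0.1110 kg/m³.
(x−vt)²/(4Dt) = (3.6)²/(4 × 0.090 × 680) = 0.05294; exp(−0.05294) = 0.9484.
C = 0.1110 × 0.9484 = 0.105 kg/m³.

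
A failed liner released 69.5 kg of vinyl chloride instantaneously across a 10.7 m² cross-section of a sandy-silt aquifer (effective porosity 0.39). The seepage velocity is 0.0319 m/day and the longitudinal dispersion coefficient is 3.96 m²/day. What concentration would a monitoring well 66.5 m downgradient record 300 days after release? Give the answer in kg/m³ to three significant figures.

0.0689 kg/m³

For an instantaneous plane source, C(x,t) = M/(n_e·A·√(4πDt)) · exp(−(x−vt)²/(4Dt)), with n_e·A the pore (flow) area.
Plume center vt = 0.0319 × 300 = 9.57 m, so the well at 66.5 m is 56.93 m downgradient of the peak.
√(4πDt) = 122.2 m, giving peak height M/(n_e·A·√(4πDt)) = 69.5/(0.39 × 10.7 × 122.2) = 0.1363 kg/m³.
(x−vt)²/(4Dt) = (56.93)²/(4 × 3.96 × 300) = 0.6820; exp(−0.6820) = 0.5056.
C = 0.1363 × 0.5056 = 0.0689 kg/m³.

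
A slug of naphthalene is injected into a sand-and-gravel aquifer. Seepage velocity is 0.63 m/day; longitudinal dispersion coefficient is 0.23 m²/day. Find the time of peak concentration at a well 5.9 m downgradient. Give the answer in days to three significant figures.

For the 1D instantaneous-source solution, setting ∂C/∂t = 0 at fixed x gives v²t² + 2Dt − x² = 0, so t = (√(D² + v²x²) − D)/v².
√(D² + v²x²) = √(0.23² + 0.63² × 5.9²) = 3.724; v² = 0.3969.
t = (3.724 − 0.23)/0.3969 = 8.80 days (vs. the pure-advection estimate x/v = 9.37 d).

8.80 days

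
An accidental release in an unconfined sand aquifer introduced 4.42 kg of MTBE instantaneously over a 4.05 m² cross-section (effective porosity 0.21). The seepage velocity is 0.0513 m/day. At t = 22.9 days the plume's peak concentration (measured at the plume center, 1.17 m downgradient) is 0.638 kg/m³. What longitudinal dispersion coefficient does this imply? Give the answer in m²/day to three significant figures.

At the plume center C_max = M/(n_e·A·√(4πDt)), so D = M²/(4πt·(n_e·A·C_max)²).
n_e·A·C_max = 0.21 × 4.05 × 0.638 = 0.5426 kg/m.
D = 4.42²/(4π × 22.9 × 0.5426²) = 0.231 m²/day.

0.231 m²/day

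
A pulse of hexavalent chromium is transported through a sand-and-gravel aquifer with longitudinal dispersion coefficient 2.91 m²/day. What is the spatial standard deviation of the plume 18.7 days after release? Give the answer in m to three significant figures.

10.4 m

Dispersive spreading gives a Gaussian with σ² = 2Dt; advection only shifts the center.
σ = √(2 × 2.91 × 18.7) = 10.4 m.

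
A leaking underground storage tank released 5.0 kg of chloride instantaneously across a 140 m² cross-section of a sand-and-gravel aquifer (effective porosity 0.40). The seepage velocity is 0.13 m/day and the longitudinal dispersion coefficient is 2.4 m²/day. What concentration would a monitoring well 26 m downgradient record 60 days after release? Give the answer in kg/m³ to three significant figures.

For an instantaneous plane source, C(x,t) = M/(n_e·A·√(4πDt)) · exp(−(x−vt)²/(4Dt)), with n_e·A the pore (flow) area.
Plume center vt = 0.13 × 60 = 7.8 m, so the well at 26 m is 18.2 m downgradient of the peak.
√(4πDt) = 42.54 m, giving peak height M/(n_e·A·√(4πDt)) = 5.0/(0.40 × 140 × 42.54) = 0.002099 kg/m³.
(x−vt)²/(4Dt) = (18.2)²/(4 × 2.4 × 60) = 0.5751; exp(−0.5751) = 0.5626.
C = 0.002099 × 0.5626 = 0.00118 kg/m³.

0.00118 kg/m³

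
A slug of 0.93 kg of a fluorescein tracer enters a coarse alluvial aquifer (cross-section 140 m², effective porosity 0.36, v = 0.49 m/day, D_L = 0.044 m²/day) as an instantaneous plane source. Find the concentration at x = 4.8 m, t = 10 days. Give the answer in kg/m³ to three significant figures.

For an instantaneous plane source, C(x,t) = M/(n_e·A·√(4πDt)) · exp(−(x−vt)²/(4Dt)), with n_e·A the pore (flow) area.
Plume center vt = 0.49 × 10 = 4.9 m, so the well at 4.8 m is 0.1 m upgradient of the peak.
√(4πDt) = 2.351 m, giving peak height M/(n_e·A·√(4πDt)) = 0.93/(0.36 × 140 × 2.351) = 0.007849 kg/m³.
(x−vt)²/(4Dt) = (-0.1)²/(4 × 0.044 × 10) = 0.005682; exp(−0.005682) = 0.9943.
C = 0.007849 × 0.9943 = 0.00780 kg/m³.

0.00780 kg/m³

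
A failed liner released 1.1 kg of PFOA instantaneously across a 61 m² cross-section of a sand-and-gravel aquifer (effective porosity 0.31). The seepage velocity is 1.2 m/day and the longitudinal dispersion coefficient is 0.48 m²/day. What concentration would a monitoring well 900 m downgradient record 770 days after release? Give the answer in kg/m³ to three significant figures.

0.000578 kg/m³

For an instantaneous plane source, C(x,t) = M/(n_e·A·√(4πDt)) · exp(−(x−vt)²/(4Dt)), with n_e·A the pore (flow) area.
Plume center vt = 1.2 × 770 = 924 m, so the well at 900 m is 24 m upgradient of the peak.
√(4πDt) = 68.15 m, giving peak height M/(n_e·A·√(4πDt)) = 1.1/(0.31 × 61 × 68.15) = 0.0008536 kg/m³.
(x−vt)²/(4Dt) = (-24)²/(4 × 0.48 × 770) = 0.3896; exp(−0.3896) = 0.6773.
C = 0.0008536 × 0.6773 = 0.000578 kg/m³.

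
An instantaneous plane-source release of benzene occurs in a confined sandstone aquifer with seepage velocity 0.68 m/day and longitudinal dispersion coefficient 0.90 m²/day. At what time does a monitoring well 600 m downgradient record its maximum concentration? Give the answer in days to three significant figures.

880 days

For the 1D instantaneous-source solution, setting ∂C/∂t = 0 at fixed x gives v²t² + 2Dt − x² = 0, so t = (√(D² + v²x²) − D)/v².
√(D² + v²x²) = √(0.90² + 0.68² × 600²) = 408.0; v² = 0.4624.
t = (408.0 − 0.90)/0.4624 = 880 days (vs. the pure-advection estimate x/v = 882 d).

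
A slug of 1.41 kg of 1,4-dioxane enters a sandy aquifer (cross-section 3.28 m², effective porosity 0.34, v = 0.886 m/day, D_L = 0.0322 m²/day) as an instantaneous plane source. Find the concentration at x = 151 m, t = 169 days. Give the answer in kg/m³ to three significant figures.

For an instantaneous plane source, C(x,t) = M/(n_e·A·√(4πDt)) · exp(−(x−vt)²/(4Dt)), with n_e·A the pore (flow) area.
Plume center vt = 0.886 × 169 = 149.734 m, so the well at 151 m is 1.266 m downgradient of the peak.
√(4πDt) = 8.269 m, giving peak height M/(n_e·A·√(4πDt)) = 1.41/(0.34 × 3.28 × 8.269) = 0.1529 kg/m³.
(x−vt)²/(4Dt) = (1.266)²/(4 × 0.0322 × 169) = 0.07363; exp(−0.07363) = 0.9290.
C = 0.1529 × 0.9290 = 0.142 kg/m³.

0.142 kg/m³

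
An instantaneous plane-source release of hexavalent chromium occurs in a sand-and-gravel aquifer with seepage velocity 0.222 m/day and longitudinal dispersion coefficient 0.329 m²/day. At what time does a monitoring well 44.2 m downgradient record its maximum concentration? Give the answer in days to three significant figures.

193 days

For the 1D instantaneous-source solution, setting ∂C/∂t = 0 at fixed x gives v²t² + 2Dt − x² = 0, so t = (√(D² + v²x²) − D)/v².
√(D² + v²x²) = √(0.329² + 0.222² × 44.2²) = 9.818; v² = 0.049284.
t = (9.818 − 0.329)/0.049284 = 193 days (vs. the pure-advection estimate x/v = 199 d).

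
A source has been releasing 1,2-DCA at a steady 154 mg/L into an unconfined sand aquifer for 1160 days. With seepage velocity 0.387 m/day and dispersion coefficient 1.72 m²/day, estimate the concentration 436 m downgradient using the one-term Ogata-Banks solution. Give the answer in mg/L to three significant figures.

89.5 mg/L

For a continuous step input, C/C₀ ≈ ½·erfc((x−vt)/(2√(Dt))).
vt = 0.387 × 1160 = 448.92 m and 2√(Dt) = 2√(1.72 × 1160) = 89.34 m.
Argument (x−vt)/(2√(Dt)) = (436 − 448.92)/89.34 = -0.1446; ½·erfc(-0.1446) = 0.5810.
C = 154 × 0.5810 = 89.5 mg/L.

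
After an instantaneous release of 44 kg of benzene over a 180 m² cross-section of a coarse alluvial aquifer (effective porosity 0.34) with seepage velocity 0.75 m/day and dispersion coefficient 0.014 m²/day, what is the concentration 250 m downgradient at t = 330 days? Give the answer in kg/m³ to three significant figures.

For an instantaneous plane source, C(x,t) = M/(n_e·A·√(4πDt)) · exp(−(x−vt)²/(4Dt)), with n_e·A the pore (flow) area.
Plume center vt = 0.75 × 330 = 247.5 m, so the well at 250 m is 2.5 m downgradient of the peak.
√(4πDt) = 7.619 m, giving peak height M/(n_e·A·√(4πDt)) = 44/(0.34 × 180 × 7.619) = 0.09436 kg/m³.
(x−vt)²/(4Dt) = (2.5)²/(4 × 0.014 × 330) = 0.3382; exp(−0.3382) = 0.7131.
C = 0.09436 × 0.7131 = 0.0673 kg/m³.

0.0673 kg/m³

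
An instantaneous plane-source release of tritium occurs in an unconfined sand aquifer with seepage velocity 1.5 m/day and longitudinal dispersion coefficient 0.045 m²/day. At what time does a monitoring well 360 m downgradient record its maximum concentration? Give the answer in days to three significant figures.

For the 1D instantaneous-source solution, setting ∂C/∂t = 0 at fixed x gives v²t² + 2Dt − x² = 0, so t = (√(D² + v²x²) − D)/v².
√(D² + v²x²) = √(0.045² + 1.5² × 360²) = 540.0; v² = 2.25.
t = (540.0 − 0.045)/2.25 = 240 days (vs. the pure-advection estimate x/v = 240 d).

240 days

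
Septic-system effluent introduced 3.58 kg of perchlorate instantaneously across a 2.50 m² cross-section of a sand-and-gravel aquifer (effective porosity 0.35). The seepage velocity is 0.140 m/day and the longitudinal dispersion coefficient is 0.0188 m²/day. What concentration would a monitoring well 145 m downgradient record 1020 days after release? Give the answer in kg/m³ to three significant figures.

For an instantaneous plane source, C(x,t) = M/(n_e·A·√(4πDt)) · exp(−(x−vt)²/(4Dt)), with n_e·A the pore (flow) area.
Plume center vt = 0.140 × 1020 = 142.8 m, so the well at 145 m is 2.2 m downgradient of the peak.
√(4πDt) = 15.52 m, giving peak height M/(n_e·A·√(4πDt)) = 3.58/(0.35 × 2.50 × 15.52) = 0.2636 kg/m³.
(x−vt)²/(4Dt) = (2.2)²/(4 × 0.0188 × 1020) = 0.06310; exp(−0.06310) = 0.9388.
C = 0.2636 × 0.9388 = 0.247 kg/m³.

0.247 kg/m³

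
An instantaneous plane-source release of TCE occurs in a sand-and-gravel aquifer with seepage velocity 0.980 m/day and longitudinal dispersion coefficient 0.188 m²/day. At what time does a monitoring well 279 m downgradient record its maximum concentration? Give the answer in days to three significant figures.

284 days

For the 1D instantaneous-source solution, setting ∂C/∂t = 0 at fixed x gives v²t² + 2Dt − x² = 0, so t = (√(D² + v²x²) − D)/v².
√(D² + v²x²) = √(0.188² + 0.980² × 279²) = 273.4; v² = 0.9604.
t = (273.4 − 0.188)/0.9604 = 284 days (vs. the pure-advection estimate x/v = 285 d).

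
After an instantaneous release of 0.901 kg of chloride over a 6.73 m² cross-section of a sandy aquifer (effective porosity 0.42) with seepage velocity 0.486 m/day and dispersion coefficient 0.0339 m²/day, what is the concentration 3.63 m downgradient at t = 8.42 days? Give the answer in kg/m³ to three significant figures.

0.140 kg/m³

For an instantaneous plane source, C(x,t) = M/(n_e·A·√(4πDt)) · exp(−(x−vt)²/(4Dt)), with n_e·A the pore (flow) area.
Plume center vt = 0.486 × 8.42 = 4.09212 m, so the well at 3.63 m is 0.46212 m upgradient of the peak.
√(4πDt) = 1.894 m, giving peak height M/(n_e·A·√(4πDt)) = 0.901/(0.42 × 6.73 × 1.894) = 0.1683 kg/m³.
(x−vt)²/(4Dt) = (-0.46212)²/(4 × 0.0339 × 8.42) = 0.1870; exp(−0.1870) = 0.8294.
C = 0.1683 × 0.8294 = 0.140 kg/m³.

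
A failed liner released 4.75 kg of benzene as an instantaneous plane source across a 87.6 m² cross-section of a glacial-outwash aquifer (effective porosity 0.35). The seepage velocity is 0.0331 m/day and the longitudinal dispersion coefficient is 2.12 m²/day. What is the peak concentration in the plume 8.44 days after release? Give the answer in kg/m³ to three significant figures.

The peak of an instantaneous 1D plume sits at x = vt; there the Gaussian factor is 1 and C_max = M/(n_e·A·√(4πDt)), where n_e·A is the pore area the mass is dissolved in.
√(4πDt) = √(4π × 2.12 × 8.44) = 14.99 m, so C_max = 4.75/(0.35 × 87.6 × 14.99) = 0.0103 kg/m³.

0.0103 kg/m³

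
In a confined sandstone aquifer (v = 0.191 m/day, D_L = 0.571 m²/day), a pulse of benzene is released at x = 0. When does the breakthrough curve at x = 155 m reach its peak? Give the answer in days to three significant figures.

For the 1D instantaneous-source solution, setting ∂C/∂t = 0 at fixed x gives v²t² + 2Dt − x² = 0, so t = (√(D² + v²x²) − D)/v².
√(D² + v²x²) = √(0.571² + 0.191² × 155²) = 29.61; v² = 0.036481.
t = (29.61 − 0.571)/0.036481 = 796 days (vs. the pure-advection estimate x/v = 812 d).

796 days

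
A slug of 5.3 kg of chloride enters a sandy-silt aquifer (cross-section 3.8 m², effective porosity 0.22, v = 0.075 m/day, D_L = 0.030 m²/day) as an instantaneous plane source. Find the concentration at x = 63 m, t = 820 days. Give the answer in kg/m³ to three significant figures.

0.352 kg/m³

For an instantaneous plane source, C(x,t) = M/(n_e·A·√(4πDt)) · exp(−(x−vt)²/(4Dt)), with n_e·A the pore (flow) area.
Plume center vt = 0.075 × 820 = 61.5 m, so the well at 63 m is 1.5 m downgradient of the peak.
√(4πDt) = 17.58 m, giving peak height M/(n_e·A·√(4πDt)) = 5.3/(0.22 × 3.8 × 17.58) = 0.3606 kg/m³.
(x−vt)²/(4Dt) = (1.5)²/(4 × 0.030 × 820) = 0.02287; exp(−0.02287) = 0.9774.
C = 0.3606 × 0.9774 = 0.352 kg/m³.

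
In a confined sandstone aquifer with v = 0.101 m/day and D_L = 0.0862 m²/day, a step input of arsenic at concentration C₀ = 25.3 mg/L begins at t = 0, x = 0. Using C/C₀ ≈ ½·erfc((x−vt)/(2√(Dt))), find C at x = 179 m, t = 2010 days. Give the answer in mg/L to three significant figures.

22.8 mg/L

For a continuous step input, C/C₀ ≈ ½·erfc((x−vt)/(2√(Dt))).
vt = 0.101 × 2010 = 203.01 m and 2√(Dt) = 2√(0.0862 × 2010) = 26.33 m.
Argument (x−vt)/(2√(Dt)) = (179 − 203.01)/26.33 = -0.9119; ½·erfc(-0.9119) = 0.9014.
C = 25.3 × 0.9014 = 22.8 mg/L.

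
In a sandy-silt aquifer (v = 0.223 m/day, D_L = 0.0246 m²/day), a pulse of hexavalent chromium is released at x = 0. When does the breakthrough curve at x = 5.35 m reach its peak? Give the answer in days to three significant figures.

For the 1D instantaneous-source solution, setting ∂C/∂t = 0 at fixed x gives v²t² + 2Dt − x² = 0, so t = (√(D² + v²x²) − D)/v².
√(D² + v²x²) = √(0.0246² + 0.223² × 5.35²) = 1.193; v² = 0.049729.
t = (1.193 − 0.0246)/0.049729 = 23.5 days (vs. the pure-advection estimate x/v = 24.0 d).

23.5 days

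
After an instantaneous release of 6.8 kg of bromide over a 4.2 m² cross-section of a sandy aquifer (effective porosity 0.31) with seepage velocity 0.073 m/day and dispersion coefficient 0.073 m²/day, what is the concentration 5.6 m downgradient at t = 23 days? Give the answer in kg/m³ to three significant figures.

0.115 kg/m³

For an instantaneous plane source, C(x,t) = M/(n_e·A·√(4πDt)) · exp(−(x−vt)²/(4Dt)), with n_e·A the pore (flow) area.
Plume center vt = 0.073 × 23 = 1.679 m, so the well at 5.6 m is 3.921 m downgradient of the peak.
√(4πDt) = 4.593 m, giving peak height M/(n_e·A·√(4πDt)) = 6.8/(0.31 × 4.2 × 4.593) = 1.137 kg/m³.
(x−vt)²/(4Dt) = (3.921)²/(4 × 0.073 × 23) = 2.289; exp(−2.289) = 0.1014.
C = 1.137 × 0.1014 = 0.115 kg/m³.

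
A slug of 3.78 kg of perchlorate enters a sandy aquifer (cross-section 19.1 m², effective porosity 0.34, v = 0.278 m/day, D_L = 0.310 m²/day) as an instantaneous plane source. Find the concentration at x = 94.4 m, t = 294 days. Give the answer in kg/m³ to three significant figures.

For an instantaneous plane source, C(x,t) = M/(n_e·A·√(4πDt)) · exp(−(x−vt)²/(4Dt)), with n_e·A the pore (flow) area.
Plume center vt = 0.278 × 294 = 81.732 m, so the well at 94.4 m is 12.668 m downgradient of the peak.
√(4πDt) = 33.84 m, giving peak height M/(n_e·A·√(4πDt)) = 3.78/(0.34 × 19.1 × 33.84) = 0.01720 kg/m³.
(x−vt)²/(4Dt) = (12.668)²/(4 × 0.310 × 294) = 0.4402; exp(−0.4402) = 0.6439.
C = 0.01720 × 0.6439 = 0.0111 kg/m³.

0.0111 kg/m³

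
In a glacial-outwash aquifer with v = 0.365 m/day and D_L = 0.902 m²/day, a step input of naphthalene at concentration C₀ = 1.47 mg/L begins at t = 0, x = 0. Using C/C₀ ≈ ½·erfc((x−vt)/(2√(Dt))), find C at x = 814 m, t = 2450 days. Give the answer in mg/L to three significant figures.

For a continuous step input, C/C₀ ≈ ½·erfc((x−vt)/(2√(Dt))).
vt = 0.365 × 2450 = 894.25 m and 2√(Dt) = 2√(0.902 × 2450) = 94.02 m.
Argument (x−vt)/(2√(Dt)) = (814 − 894.25)/94.02 = -0.8535; ½·erfc(-0.8535) = 0.8863.
C = 1.47 × 0.8863 = 1.30 mg/L.

1.30 mg/L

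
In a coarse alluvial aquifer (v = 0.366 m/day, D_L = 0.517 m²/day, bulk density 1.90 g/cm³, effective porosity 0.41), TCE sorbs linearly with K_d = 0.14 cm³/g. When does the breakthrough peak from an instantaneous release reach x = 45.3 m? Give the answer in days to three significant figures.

198 days

Retardation factor R = 1 + ρ_b·K_d/n = 1 + 1.90 × 0.14/0.41 = 1.649.
Sorption retards both mechanisms: v_R = v/R = 0.2220 m/day, D_R = D/R = 0.3135 m²/day.
Peak time from v_R²t² + 2D_R t − x² = 0: t = (√(D_R² + v_R²x²) − D_R)/v_R².
√(D_R² + v_R²x²) = √(0.3135² + 0.2220² × 45.3²) = 10.06; v_R² = 0.04928.
t = (10.06 − 0.3135)/0.04928 = 198 days.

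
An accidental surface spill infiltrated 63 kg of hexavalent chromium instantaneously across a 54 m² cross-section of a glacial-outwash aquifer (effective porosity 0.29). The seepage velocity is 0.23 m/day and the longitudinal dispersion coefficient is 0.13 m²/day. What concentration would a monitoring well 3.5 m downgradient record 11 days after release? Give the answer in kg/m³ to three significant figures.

0.805 kg/m³

For an instantaneous plane source, C(x,t) = M/(n_e·A·√(4πDt)) · exp(−(x−vt)²/(4Dt)), with n_e·A the pore (flow) area.
Plume center vt = 0.23 × 11 = 2.53 m, so the well at 3.5 m is 0.97 m downgradient of the peak.
√(4πDt) = 4.239 m, giving peak height M/(n_e·A·√(4πDt)) = 63/(0.29 × 54 × 4.239) = 0.9490 kg/m³.
(x−vt)²/(4Dt) = (0.97)²/(4 × 0.13 × 11) = 0.1645; exp(−0.1645) = 0.8483.
C = 0.9490 × 0.8483 = 0.805 kg/m³.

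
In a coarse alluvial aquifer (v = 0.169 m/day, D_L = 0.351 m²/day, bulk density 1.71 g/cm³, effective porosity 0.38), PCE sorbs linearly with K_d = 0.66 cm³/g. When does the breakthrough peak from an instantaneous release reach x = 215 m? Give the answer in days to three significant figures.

Retardation factor R = 1 + ρ_b·K_d/n = 1 + 1.71 × 0.66/0.38 = 3.970.
Sorption retards both mechanisms: v_R = v/R = 0.04257 m/day, D_R = D/R = 0.08841 m²/day.
Peak time from v_R²t² + 2D_R t − x² = 0: t = (√(D_R² + v_R²x²) − D_R)/v_R².
√(D_R² + v_R²x²) = √(0.08841² + 0.04257² × 215²) = 9.153; v_R² = 0.001812.
t = (9.153 − 0.08841)/0.001812 = 5000 days.

5000 days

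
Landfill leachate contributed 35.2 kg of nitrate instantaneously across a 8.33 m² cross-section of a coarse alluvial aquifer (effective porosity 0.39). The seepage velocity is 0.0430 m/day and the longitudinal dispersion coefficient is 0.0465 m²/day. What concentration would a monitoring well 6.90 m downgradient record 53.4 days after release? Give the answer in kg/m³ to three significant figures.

For an instantaneous plane source, C(x,t) = M/(n_e·A·√(4πDt)) · exp(−(x−vt)²/(4Dt)), with n_e·A the pore (flow) area.
Plume center vt = 0.0430 × 53.4 = 2.2962 m, so the well at 6.90 m is 4.6038 m downgradient of the peak.
√(4πDt) = 5.586 m, giving peak height M/(n_e·A·√(4πDt)) = 35.2/(0.39 × 8.33 × 5.586) = 1.940 kg/m³.
(x−vt)²/(4Dt) = (4.6038)²/(4 × 0.0465 × 53.4) = 2.134; exp(−2.134) = 0.1184.
C = 1.940 × 0.1184 = 0.230 kg/m³.

0.230 kg/m³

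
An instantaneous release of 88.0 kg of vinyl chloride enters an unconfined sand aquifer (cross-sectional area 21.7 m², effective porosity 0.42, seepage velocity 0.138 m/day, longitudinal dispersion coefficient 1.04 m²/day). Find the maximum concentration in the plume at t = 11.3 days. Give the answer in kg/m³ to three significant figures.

The peak of an instantaneous 1D plume sits at x = vt; there the Gaussian factor is 1 and C_max = M/(n_e·A·√(4πDt)), where n_e·A is the pore area the mass is dissolved in.
√(4πDt) = √(4π × 1.04 × 11.3) = 12.15 m, so C_max = 88.0/(0.42 × 21.7 × 12.15) = 0.795 kg/m³.

0.795 kg/m³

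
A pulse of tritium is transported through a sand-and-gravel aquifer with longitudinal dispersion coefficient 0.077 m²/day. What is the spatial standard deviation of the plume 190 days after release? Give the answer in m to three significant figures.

Dispersive spreading gives a Gaussian with σ² = 2Dt; advection only shifts the center.
σ = √(2 × 0.077 × 190) = 5.41 m.

5.41 m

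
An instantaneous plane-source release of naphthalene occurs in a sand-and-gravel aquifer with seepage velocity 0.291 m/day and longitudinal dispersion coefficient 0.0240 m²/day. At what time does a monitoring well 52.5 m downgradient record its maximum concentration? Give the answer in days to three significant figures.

For the 1D instantaneous-source solution, setting ∂C/∂t = 0 at fixed x gives v²t² + 2Dt − x² = 0, so t = (√(D² + v²x²) − D)/v².
√(D² + v²x²) = √(0.0240² + 0.291² × 52.5²) = 15.28; v² = 0.084681.
t = (15.28 − 0.0240)/0.084681 = 180 days (vs. the pure-advection estimate x/v = 180 d).

180 days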